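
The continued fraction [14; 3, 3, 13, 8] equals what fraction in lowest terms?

15359/1074

Fold from the inside: start with 8/1.
  13 + 1/8 = 105/8
  3 + 8/105 = 323/105
  3 + 105/323 = 1074/323
  14 + 323/1074 = 15359/1074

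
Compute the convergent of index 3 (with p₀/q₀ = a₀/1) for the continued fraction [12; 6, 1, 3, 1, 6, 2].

Using pₖ = aₖpₖ₋₁ + pₖ₋₂, qₖ = aₖqₖ₋₁ + qₖ₋₂ (with p₋₁=1, p₋₂=0, q₋₁=0, q₋₂=1):
  k=0: a=12, p=12, q=1
  k=1: a=6, p=73, q=6
  k=2: a=1, p=85, q=7
  k=3: a=3, p=328, q=27

328/27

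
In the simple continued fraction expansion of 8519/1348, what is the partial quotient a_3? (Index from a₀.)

1

8519 = 6·1348 + 431   →  a_0 = 6
1348 = 3·431 + 55   →  a_1 = 3
431 = 7·55 + 46   →  a_2 = 7
55 = 1·46 + 9   →  a_3 = 1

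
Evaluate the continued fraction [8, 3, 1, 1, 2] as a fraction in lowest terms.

149/18

Using pₖ = aₖpₖ₋₁ + pₖ₋₂ and qₖ = aₖqₖ₋₁ + qₖ₋₂:
  k=0: a=8, p=8, q=1
  k=1: a=3, p=25, q=3
  k=2: a=1, p=33, q=4
  k=3: a=1, p=58, q=7
  k=4: a=2, p=149, q=18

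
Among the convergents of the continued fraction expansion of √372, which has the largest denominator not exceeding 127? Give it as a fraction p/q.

1678/87

√372 = [19; 3, 2, 12, 2, 3, 38, …] (period length 6).
Convergents:
  p_0/q_0 = 19/1
  p_1/q_1 = 58/3
  p_2/q_2 = 135/7
  p_3/q_3 = 1678/87
  p_4/q_4 = 3491/181
q_3 = 87 ≤ 127 < 181 = q_4, so the answer is 1678/87.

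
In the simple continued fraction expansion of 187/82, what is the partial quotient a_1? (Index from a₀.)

3

187 = 2·82 + 23   →  a_0 = 2
82 = 3·23 + 13   →  a_1 = 3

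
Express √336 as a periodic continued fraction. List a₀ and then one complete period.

a₀ = ⌊√336⌋ = 18.

[18; 3, 36]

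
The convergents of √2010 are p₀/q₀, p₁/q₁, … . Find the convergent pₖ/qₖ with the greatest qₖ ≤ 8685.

√2010 = [44; 1, 4, 1, 88, …] (period length 4).
Convergents:
  p_0/q_0 = 44/1
  p_1/q_1 = 45/1
  p_2/q_2 = 224/5
  p_3/q_3 = 269/6
  p_4/q_4 = 23896/533
  p_5/q_5 = 24165/539
  p_6/q_6 = 120556/2689
  p_7/q_7 = 144721/3228
  p_8/q_8 = 12856004/286753
q_7 = 3228 ≤ 8685 < 286753 = q_8, so the answer is 144721/3228.

144721/3228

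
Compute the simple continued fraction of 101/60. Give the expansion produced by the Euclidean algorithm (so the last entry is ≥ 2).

101 = 1·60 + 41
60 = 1·41 + 19
41 = 2·19 + 3
19 = 6·3 + 1
3 = 3·1 + 0  (stop)
So 101/60 = [1; 1, 2, 6, 3].

[1; 1, 2, 6, 3]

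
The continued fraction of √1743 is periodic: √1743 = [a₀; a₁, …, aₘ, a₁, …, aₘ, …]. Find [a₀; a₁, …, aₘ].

a₀ = ⌊√1743⌋ = 41.
With m₀=0, d₀=1 and mₖ₊₁ = dₖaₖ − mₖ, dₖ₊₁ = (n − mₖ₊₁²)/dₖ, aₖ₊₁ = ⌊(a₀+mₖ₊₁)/dₖ₊₁⌋:
  k=1: m=41, d=62, a=1
  k=2: m=21, d=21, a=2
  k=3: m=21, d=62, a=1
  k=4: m=41, d=1, a=82
d=1 and a=2a₀=82 at k=4, so the next step gives (m, d) = (41, 62) again — its k=1 value — and the period has length 4.

[41; 1, 2, 1, 82]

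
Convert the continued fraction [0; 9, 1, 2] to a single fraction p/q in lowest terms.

3/29

Fold from the inside: start with 2/1.
  1 + 1/2 = 3/2
  9 + 2/3 = 29/3
  0 + 3/29 = 3/29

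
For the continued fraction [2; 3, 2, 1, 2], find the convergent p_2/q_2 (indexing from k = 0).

16/7

Using pₖ = aₖpₖ₋₁ + pₖ₋₂, qₖ = aₖqₖ₋₁ + qₖ₋₂ (with p₋₁=1, p₋₂=0, q₋₁=0, q₋₂=1):
  k=0: a=2, p=2, q=1
  k=1: a=3, p=7, q=3
  k=2: a=2, p=16, q=7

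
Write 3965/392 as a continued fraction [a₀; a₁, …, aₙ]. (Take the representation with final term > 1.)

3965 = 10*392 + 45
392 = 8*45 + 32
45 = 1*32 + 13
32 = 2*13 + 6
13 = 2*6 + 1
6 = 6*1 + 0  (stop)
So 3965/392 = [10; 8, 1, 2, 2, 6].

[10; 8, 1, 2, 2, 6]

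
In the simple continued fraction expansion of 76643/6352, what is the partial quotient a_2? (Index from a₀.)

76643 = 12·6352 + 419   →  a_0 = 12
6352 = 15·419 + 67   →  a_1 = 15
419 = 6·67 + 17   →  a_2 = 6

6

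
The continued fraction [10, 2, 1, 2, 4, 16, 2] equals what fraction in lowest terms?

12145/1171

Fold from the inside: start with 2/1.
  16 + 1/2 = 33/2
  4 + 2/33 = 134/33
  2 + 33/134 = 301/134
  1 + 134/301 = 435/301
  2 + 301/435 = 1171/435
  10 + 435/1171 = 12145/1171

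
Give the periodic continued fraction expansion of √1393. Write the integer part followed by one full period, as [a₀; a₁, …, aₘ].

[37; 3, 10, 3, 74]

a₀ = ⌊√1393⌋ = 37.
With m₀=0, d₀=1 and mₖ₊₁ = dₖaₖ − mₖ, dₖ₊₁ = (n − mₖ₊₁²)/dₖ, aₖ₊₁ = ⌊(a₀+mₖ₊₁)/dₖ₊₁⌋:
  k=1: m=37, d=24, a=3
  k=2: m=35, d=7, a=10
  k=3: m=35, d=24, a=3
  k=4: m=37, d=1, a=74
d=1 and a=2a₀=74 at k=4, so the next step gives (m, d) = (37, 24) again — its k=1 value — and the period has length 4.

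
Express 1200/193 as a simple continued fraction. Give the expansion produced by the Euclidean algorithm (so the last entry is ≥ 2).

1200 = 6*193 + 42
193 = 4*42 + 25
42 = 1*25 + 17
25 = 1*17 + 8
17 = 2*8 + 1
8 = 8*1 + 0  (stop)
So 1200/193 = [6; 4, 1, 1, 2, 8].

[6; 4, 1, 1, 2, 8]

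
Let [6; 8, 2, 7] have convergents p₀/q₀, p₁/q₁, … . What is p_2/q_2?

104/17

Using pₖ = aₖpₖ₋₁ + pₖ₋₂, qₖ = aₖqₖ₋₁ + qₖ₋₂ (with p₋₁=1, p₋₂=0, q₋₁=0, q₋₂=1):
  k=0: a=6, p=6, q=1
  k=1: a=8, p=49, q=8
  k=2: a=2, p=104, q=17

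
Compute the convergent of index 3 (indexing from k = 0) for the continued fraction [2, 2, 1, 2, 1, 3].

19/8

Using pₖ = aₖpₖ₋₁ + pₖ₋₂, qₖ = aₖqₖ₋₁ + qₖ₋₂ (with p₋₁=1, p₋₂=0, q₋₁=0, q₋₂=1):
  k=0: a=2, p=2, q=1
  k=1: a=2, p=5, q=2
  k=2: a=1, p=7, q=3
  k=3: a=2, p=19, q=8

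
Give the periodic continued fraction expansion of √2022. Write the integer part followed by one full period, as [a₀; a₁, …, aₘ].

[44; 1, 28, 1, 88]

a₀ = ⌊√2022⌋ = 44.
With m₀=0, d₀=1 and mₖ₊₁ = dₖaₖ − mₖ, dₖ₊₁ = (n − mₖ₊₁²)/dₖ, aₖ₊₁ = ⌊(a₀+mₖ₊₁)/dₖ₊₁⌋:
  k=1: m=44, d=86, a=1
  k=2: m=42, d=3, a=28
  k=3: m=42, d=86, a=1
  k=4: m=44, d=1, a=88
d=1 and a=2a₀=88 at k=4, so the next step gives (m, d) = (44, 86) again — its k=1 value — and the period has length 4.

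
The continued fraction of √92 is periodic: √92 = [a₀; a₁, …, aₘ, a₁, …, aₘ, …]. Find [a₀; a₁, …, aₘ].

[9; 1, 1, 2, 4, 2, 1, 1, 18]

a₀ = ⌊√92⌋ = 9.
With m₀=0, d₀=1 and mₖ₊₁ = dₖaₖ − mₖ, dₖ₊₁ = (n − mₖ₊₁²)/dₖ, aₖ₊₁ = ⌊(a₀+mₖ₊₁)/dₖ₊₁⌋:
  k=1: m=9, d=11, a=1
  k=2: m=2, d=8, a=1
  k=3: m=6, d=7, a=2
  k=4: m=8, d=4, a=4
  k=5: m=8, d=7, a=2
  k=6: m=6, d=8, a=1
  k=7: m=2, d=11, a=1
  k=8: m=9, d=1, a=18
d=1 and a=2a₀=18 at k=8, so the next step gives (m, d) = (9, 11) again — its k=1 value — and the period has length 8.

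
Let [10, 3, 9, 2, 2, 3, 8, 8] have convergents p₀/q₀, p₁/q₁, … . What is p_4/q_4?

1507/146

Using pₖ = aₖpₖ₋₁ + pₖ₋₂, qₖ = aₖqₖ₋₁ + qₖ₋₂ (with p₋₁=1, p₋₂=0, q₋₁=0, q₋₂=1):
  k=0: a=10, p=10, q=1
  k=1: a=3, p=31, q=3
  k=2: a=9, p=289, q=28
  k=3: a=2, p=609, q=59
  k=4: a=2, p=1507, q=146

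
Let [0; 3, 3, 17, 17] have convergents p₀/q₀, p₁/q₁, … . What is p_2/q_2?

3/10

Using pₖ = aₖpₖ₋₁ + pₖ₋₂, qₖ = aₖqₖ₋₁ + qₖ₋₂ (with p₋₁=1, p₋₂=0, q₋₁=0, q₋₂=1):
  k=0: a=0, p=0, q=1
  k=1: a=3, p=1, q=3
  k=2: a=3, p=3, q=10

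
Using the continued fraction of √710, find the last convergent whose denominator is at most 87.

1279/48

√710 = [26; 1, 1, 1, 4, 1, 1, 1, 52, …] (period length 8).
Convergents:
  p_0/q_0 = 26/1
  p_1/q_1 = 27/1
  p_2/q_2 = 53/2
  p_3/q_3 = 80/3
  p_4/q_4 = 373/14
  p_5/q_5 = 453/17
  p_6/q_6 = 826/31
  p_7/q_7 = 1279/48
  p_8/q_8 = 67334/2527
q_7 = 48 ≤ 87 < 2527 = q_8, so the answer is 1279/48.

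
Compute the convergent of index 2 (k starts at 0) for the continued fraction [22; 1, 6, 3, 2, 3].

160/7

Using pₖ = aₖpₖ₋₁ + pₖ₋₂, qₖ = aₖqₖ₋₁ + qₖ₋₂ (with p₋₁=1, p₋₂=0, q₋₁=0, q₋₂=1):
  k=0: a=22, p=22, q=1
  k=1: a=1, p=23, q=1
  k=2: a=6, p=160, q=7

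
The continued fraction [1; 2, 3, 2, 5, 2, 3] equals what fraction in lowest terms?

Fold from the inside: start with 3/1.
  2 + 1/3 = 7/3
  5 + 3/7 = 38/7
  2 + 7/38 = 83/38
  3 + 38/83 = 287/83
  2 + 83/287 = 657/287
  1 + 287/657 = 944/657

944/657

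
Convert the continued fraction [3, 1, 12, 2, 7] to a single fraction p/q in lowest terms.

Using pₖ = aₖpₖ₋₁ + pₖ₋₂ and qₖ = aₖqₖ₋₁ + qₖ₋₂:
  k=0: a=3, p=3, q=1
  k=1: a=1, p=4, q=1
  k=2: a=12, p=51, q=13
  k=3: a=2, p=106, q=27
  k=4: a=7, p=793, q=202

793/202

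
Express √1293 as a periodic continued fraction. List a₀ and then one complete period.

[35; 1, 22, 1, 70]

a₀ = ⌊√1293⌋ = 35.
With m₀=0, d₀=1 and mₖ₊₁ = dₖaₖ − mₖ, dₖ₊₁ = (n − mₖ₊₁²)/dₖ, aₖ₊₁ = ⌊(a₀+mₖ₊₁)/dₖ₊₁⌋:
  k=1: m=35, d=68, a=1
  k=2: m=33, d=3, a=22
  k=3: m=33, d=68, a=1
  k=4: m=35, d=1, a=70
d=1 and a=2a₀=70 at k=4, so the next step gives (m, d) = (35, 68) again — its k=1 value — and the period has length 4.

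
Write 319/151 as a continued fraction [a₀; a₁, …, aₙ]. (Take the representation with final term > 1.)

319 = 2×151 + 17
151 = 8×17 + 15
17 = 1×15 + 2
15 = 7×2 + 1
2 = 2×1 + 0  (stop)
So 319/151 = [2; 8, 1, 7, 2].

[2; 8, 1, 7, 2]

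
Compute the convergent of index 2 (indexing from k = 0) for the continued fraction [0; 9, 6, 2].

Using pₖ = aₖpₖ₋₁ + pₖ₋₂, qₖ = aₖqₖ₋₁ + qₖ₋₂ (with p₋₁=1, p₋₂=0, q₋₁=0, q₋₂=1):
  k=0: a=0, p=0, q=1
  k=1: a=9, p=1, q=9
  k=2: a=6, p=6, q=55

6/55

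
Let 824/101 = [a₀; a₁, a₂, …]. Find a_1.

6

824 = 8·101 + 16   →  a_0 = 8
101 = 6·16 + 5   →  a_1 = 6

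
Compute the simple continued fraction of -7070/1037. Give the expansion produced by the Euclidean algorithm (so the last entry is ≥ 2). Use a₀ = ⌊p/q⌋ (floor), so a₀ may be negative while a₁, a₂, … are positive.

[-7; 5, 2, 18, 2, 2]

-7070 = -7*1037 + 189
1037 = 5*189 + 92
189 = 2*92 + 5
92 = 18*5 + 2
5 = 2*2 + 1
2 = 2*1 + 0  (stop)
So -7070/1037 = [-7; 5, 2, 18, 2, 2].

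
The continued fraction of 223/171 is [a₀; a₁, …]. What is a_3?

2

223 = 1·171 + 52   →  a_0 = 1
171 = 3·52 + 15   →  a_1 = 3
52 = 3·15 + 7   →  a_2 = 3
15 = 2·7 + 1   →  a_3 = 2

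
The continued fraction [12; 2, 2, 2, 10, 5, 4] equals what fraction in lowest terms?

33188/2673

Fold from the inside: start with 4/1.
  5 + 1/4 = 21/4
  10 + 4/21 = 214/21
  2 + 21/214 = 449/214
  2 + 214/449 = 1112/449
  2 + 449/1112 = 2673/1112
  12 + 1112/2673 = 33188/2673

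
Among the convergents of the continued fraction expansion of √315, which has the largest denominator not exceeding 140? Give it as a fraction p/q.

√315 = [17; 1, 2, 1, 34, …] (period length 4).
Convergents:
  p_0/q_0 = 17/1
  p_1/q_1 = 18/1
  p_2/q_2 = 53/3
  p_3/q_3 = 71/4
  p_4/q_4 = 2467/139
  p_5/q_5 = 2538/143
q_4 = 139 ≤ 140 < 143 = q_5, so the answer is 2467/139.

2467/139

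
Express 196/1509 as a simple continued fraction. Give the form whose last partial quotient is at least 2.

[0; 7, 1, 2, 3, 9, 2]

196 = 0*1509 + 196
1509 = 7*196 + 137
196 = 1*137 + 59
137 = 2*59 + 19
59 = 3*19 + 2
19 = 9*2 + 1
2 = 2*1 + 0  (stop)
So 196/1509 = [0; 7, 1, 2, 3, 9, 2].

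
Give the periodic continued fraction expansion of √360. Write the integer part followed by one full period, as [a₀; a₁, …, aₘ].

a₀ = ⌊√360⌋ = 18.
With m₀=0, d₀=1 and mₖ₊₁ = dₖaₖ − mₖ, dₖ₊₁ = (n − mₖ₊₁²)/dₖ, aₖ₊₁ = ⌊(a₀+mₖ₊₁)/dₖ₊₁⌋:
  k=1: m=18, d=36, a=1
  k=2: m=18, d=1, a=36
d=1 and a=2a₀=36 at k=2, so the next step gives (m, d) = (18, 36) again — its k=1 value — and the period has length 2.

[18; 1, 36]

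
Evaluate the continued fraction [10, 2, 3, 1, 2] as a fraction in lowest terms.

Using pₖ = aₖpₖ₋₁ + pₖ₋₂ and qₖ = aₖqₖ₋₁ + qₖ₋₂:
  k=0: a=10, p=10, q=1
  k=1: a=2, p=21, q=2
  k=2: a=3, p=73, q=7
  k=3: a=1, p=94, q=9
  k=4: a=2, p=261, q=25

261/25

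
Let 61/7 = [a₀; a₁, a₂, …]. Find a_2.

2

61 = 8·7 + 5   →  a_0 = 8
7 = 1·5 + 2   →  a_1 = 1
5 = 2·2 + 1   →  a_2 = 2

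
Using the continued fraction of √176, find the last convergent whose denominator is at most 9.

53/4

√176 = [13; 3, 1, 3, 26, …] (period length 4).
Convergents:
  p_0/q_0 = 13/1
  p_1/q_1 = 40/3
  p_2/q_2 = 53/4
  p_3/q_3 = 199/15
q_2 = 4 ≤ 9 < 15 = q_3, so the answer is 53/4.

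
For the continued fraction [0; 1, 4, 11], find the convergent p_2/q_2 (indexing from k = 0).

4/5

Using pₖ = aₖpₖ₋₁ + pₖ₋₂, qₖ = aₖqₖ₋₁ + qₖ₋₂ (with p₋₁=1, p₋₂=0, q₋₁=0, q₋₂=1):
  k=0: a=0, p=0, q=1
  k=1: a=1, p=1, q=1
  k=2: a=4, p=4, q=5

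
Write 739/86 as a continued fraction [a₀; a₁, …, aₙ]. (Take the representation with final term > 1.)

739 = 8×86 + 51
86 = 1×51 + 35
51 = 1×35 + 16
35 = 2×16 + 3
16 = 5×3 + 1
3 = 3×1 + 0  (stop)
So 739/86 = [8; 1, 1, 2, 5, 3].

[8; 1, 1, 2, 5, 3]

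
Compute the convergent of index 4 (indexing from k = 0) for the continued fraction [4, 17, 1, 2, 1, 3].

Using pₖ = aₖpₖ₋₁ + pₖ₋₂, qₖ = aₖqₖ₋₁ + qₖ₋₂ (with p₋₁=1, p₋₂=0, q₋₁=0, q₋₂=1):
  k=0: a=4, p=4, q=1
  k=1: a=17, p=69, q=17
  k=2: a=1, p=73, q=18
  k=3: a=2, p=215, q=53
  k=4: a=1, p=288, q=71

288/71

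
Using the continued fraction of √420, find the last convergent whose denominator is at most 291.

√420 = [20; 2, 40, …] (period length 2).
Convergents:
  p_0/q_0 = 20/1
  p_1/q_1 = 41/2
  p_2/q_2 = 1660/81
  p_3/q_3 = 3361/164
  p_4/q_4 = 136100/6641
q_3 = 164 ≤ 291 < 6641 = q_4, so the answer is 3361/164.

3361/164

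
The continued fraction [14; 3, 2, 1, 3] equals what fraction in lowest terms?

Fold from the inside: start with 3/1.
  1 + 1/3 = 4/3
  2 + 3/4 = 11/4
  3 + 4/11 = 37/11
  14 + 11/37 = 529/37

529/37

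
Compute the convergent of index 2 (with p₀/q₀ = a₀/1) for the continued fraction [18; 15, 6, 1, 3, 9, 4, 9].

Using pₖ = aₖpₖ₋₁ + pₖ₋₂, qₖ = aₖqₖ₋₁ + qₖ₋₂ (with p₋₁=1, p₋₂=0, q₋₁=0, q₋₂=1):
  k=0: a=18, p=18, q=1
  k=1: a=15, p=271, q=15
  k=2: a=6, p=1644, q=91

1644/91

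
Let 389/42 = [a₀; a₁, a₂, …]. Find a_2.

389 = 9·42 + 11   →  a_0 = 9
42 = 3·11 + 9   →  a_1 = 3
11 = 1·9 + 2   →  a_2 = 1

1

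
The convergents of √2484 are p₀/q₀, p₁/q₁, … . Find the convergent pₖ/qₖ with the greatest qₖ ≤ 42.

√2484 = [49; 1, 5, 4, 5, 1, 98, …] (period length 6).
Convergents:
  p_0/q_0 = 49/1
  p_1/q_1 = 50/1
  p_2/q_2 = 299/6
  p_3/q_3 = 1246/25
  p_4/q_4 = 6529/131
q_3 = 25 ≤ 42 < 131 = q_4, so the answer is 1246/25.

1246/25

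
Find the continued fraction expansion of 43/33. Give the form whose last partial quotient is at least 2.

43 = 1×33 + 10
33 = 3×10 + 3
10 = 3×3 + 1
3 = 3×1 + 0  (stop)
So 43/33 = [1; 3, 3, 3].

[1; 3, 3, 3]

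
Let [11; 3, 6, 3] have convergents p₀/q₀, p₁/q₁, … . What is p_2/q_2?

Using pₖ = aₖpₖ₋₁ + pₖ₋₂, qₖ = aₖqₖ₋₁ + qₖ₋₂ (with p₋₁=1, p₋₂=0, q₋₁=0, q₋₂=1):
  k=0: a=11, p=11, q=1
  k=1: a=3, p=34, q=3
  k=2: a=6, p=215, q=19

215/19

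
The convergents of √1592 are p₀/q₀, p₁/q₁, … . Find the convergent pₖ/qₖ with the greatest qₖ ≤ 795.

31481/789

√1592 = [39; 1, 8, 1, 78, …] (period length 4).
Convergents:
  p_0/q_0 = 39/1
  p_1/q_1 = 40/1
  p_2/q_2 = 359/9
  p_3/q_3 = 399/10
  p_4/q_4 = 31481/789
  p_5/q_5 = 31880/799
q_4 = 789 ≤ 795 < 799 = q_5, so the answer is 31481/789.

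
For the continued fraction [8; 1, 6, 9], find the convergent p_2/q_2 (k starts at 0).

Using pₖ = aₖpₖ₋₁ + pₖ₋₂, qₖ = aₖqₖ₋₁ + qₖ₋₂ (with p₋₁=1, p₋₂=0, q₋₁=0, q₋₂=1):
  k=0: a=8, p=8, q=1
  k=1: a=1, p=9, q=1
  k=2: a=6, p=62, q=7

62/7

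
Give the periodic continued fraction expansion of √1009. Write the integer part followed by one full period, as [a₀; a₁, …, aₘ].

[31; 1, 3, 3, 1, 62]

a₀ = ⌊√1009⌋ = 31.
With m₀=0, d₀=1 and mₖ₊₁ = dₖaₖ − mₖ, dₖ₊₁ = (n − mₖ₊₁²)/dₖ, aₖ₊₁ = ⌊(a₀+mₖ₊₁)/dₖ₊₁⌋:
  k=1: m=31, d=48, a=1
  k=2: m=17, d=15, a=3
  k=3: m=28, d=15, a=3
  k=4: m=17, d=48, a=1
  k=5: m=31, d=1, a=62
d=1 and a=2a₀=62 at k=5, so the next step gives (m, d) = (31, 48) again — its k=1 value — and the period has length 5.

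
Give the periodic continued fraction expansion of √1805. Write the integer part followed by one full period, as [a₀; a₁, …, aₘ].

[42; 2, 16, 2, 84]

a₀ = ⌊√1805⌋ = 42.
With m₀=0, d₀=1 and mₖ₊₁ = dₖaₖ − mₖ, dₖ₊₁ = (n − mₖ₊₁²)/dₖ, aₖ₊₁ = ⌊(a₀+mₖ₊₁)/dₖ₊₁⌋:
  k=1: m=42, d=41, a=2
  k=2: m=40, d=5, a=16
  k=3: m=40, d=41, a=2
  k=4: m=42, d=1, a=84
d=1 and a=2a₀=84 at k=4, so the next step gives (m, d) = (42, 41) again — its k=1 value — and the period has length 4.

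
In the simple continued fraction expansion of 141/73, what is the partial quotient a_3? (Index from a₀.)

141 = 1·73 + 68   →  a_0 = 1
73 = 1·68 + 5   →  a_1 = 1
68 = 13·5 + 3   →  a_2 = 13
5 = 1·3 + 2   →  a_3 = 1

1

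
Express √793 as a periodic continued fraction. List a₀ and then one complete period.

[28; 6, 4, 6, 56]

a₀ = ⌊√793⌋ = 28.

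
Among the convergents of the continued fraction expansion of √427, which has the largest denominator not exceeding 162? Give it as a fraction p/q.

2583/125

√427 = [20; 1, 1, 1, 40, …] (period length 4).
Convergents:
  p_0/q_0 = 20/1
  p_1/q_1 = 21/1
  p_2/q_2 = 41/2
  p_3/q_3 = 62/3
  p_4/q_4 = 2521/122
  p_5/q_5 = 2583/125
  p_6/q_6 = 5104/247
q_5 = 125 ≤ 162 < 247 = q_6, so the answer is 2583/125.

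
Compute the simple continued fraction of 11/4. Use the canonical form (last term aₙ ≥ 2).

11 = 2·4 + 3
4 = 1·3 + 1
3 = 3·1 + 0  (stop)
So 11/4 = [2; 1, 3].

[2; 1, 3]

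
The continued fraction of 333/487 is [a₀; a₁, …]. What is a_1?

1

333 = 0·487 + 333   →  a_0 = 0
487 = 1·333 + 154   →  a_1 = 1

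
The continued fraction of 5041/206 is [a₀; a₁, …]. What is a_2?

8

5041 = 24·206 + 97   →  a_0 = 24
206 = 2·97 + 12   →  a_1 = 2
97 = 8·12 + 1   →  a_2 = 8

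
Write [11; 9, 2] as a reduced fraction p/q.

Using pₖ = aₖpₖ₋₁ + pₖ₋₂ and qₖ = aₖqₖ₋₁ + qₖ₋₂:
  k=0: a=11, p=11, q=1
  k=1: a=9, p=100, q=9
  k=2: a=2, p=211, q=19

211/19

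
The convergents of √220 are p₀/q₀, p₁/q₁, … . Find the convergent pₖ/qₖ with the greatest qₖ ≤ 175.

√220 = [14; 1, 4, 1, 28, …] (period length 4).
Convergents:
  p_0/q_0 = 14/1
  p_1/q_1 = 15/1
  p_2/q_2 = 74/5
  p_3/q_3 = 89/6
  p_4/q_4 = 2566/173
  p_5/q_5 = 2655/179
q_4 = 173 ≤ 175 < 179 = q_5, so the answer is 2566/173.

2566/173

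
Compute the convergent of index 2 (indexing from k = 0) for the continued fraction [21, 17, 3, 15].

Using pₖ = aₖpₖ₋₁ + pₖ₋₂, qₖ = aₖqₖ₋₁ + qₖ₋₂ (with p₋₁=1, p₋₂=0, q₋₁=0, q₋₂=1):
  k=0: a=21, p=21, q=1
  k=1: a=17, p=358, q=17
  k=2: a=3, p=1095, q=52

1095/52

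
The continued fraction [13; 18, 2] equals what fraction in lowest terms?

Using pₖ = aₖpₖ₋₁ + pₖ₋₂ and qₖ = aₖqₖ₋₁ + qₖ₋₂:
  k=0: a=13, p=13, q=1
  k=1: a=18, p=235, q=18
  k=2: a=2, p=483, q=37

483/37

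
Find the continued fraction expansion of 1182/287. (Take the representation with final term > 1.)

1182 = 4*287 + 34
287 = 8*34 + 15
34 = 2*15 + 4
15 = 3*4 + 3
4 = 1*3 + 1
3 = 3*1 + 0  (stop)
So 1182/287 = [4; 8, 2, 3, 1, 3].

[4; 8, 2, 3, 1, 3]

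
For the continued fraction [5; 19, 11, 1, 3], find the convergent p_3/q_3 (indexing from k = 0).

1157/229

Using pₖ = aₖpₖ₋₁ + pₖ₋₂, qₖ = aₖqₖ₋₁ + qₖ₋₂ (with p₋₁=1, p₋₂=0, q₋₁=0, q₋₂=1):
  k=0: a=5, p=5, q=1
  k=1: a=19, p=96, q=19
  k=2: a=11, p=1061, q=210
  k=3: a=1, p=1157, q=229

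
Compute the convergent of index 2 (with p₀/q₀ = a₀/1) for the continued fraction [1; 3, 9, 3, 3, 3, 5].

37/28

Using pₖ = aₖpₖ₋₁ + pₖ₋₂, qₖ = aₖqₖ₋₁ + qₖ₋₂ (with p₋₁=1, p₋₂=0, q₋₁=0, q₋₂=1):
  k=0: a=1, p=1, q=1
  k=1: a=3, p=4, q=3
  k=2: a=9, p=37, q=28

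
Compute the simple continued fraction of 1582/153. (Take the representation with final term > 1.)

[10; 2, 1, 16, 3]

1582 = 10·153 + 52
153 = 2·52 + 49
52 = 1·49 + 3
49 = 16·3 + 1
3 = 3·1 + 0  (stop)
So 1582/153 = [10; 2, 1, 16, 3].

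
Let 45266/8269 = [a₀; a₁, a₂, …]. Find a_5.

9

45266 = 5·8269 + 3921   →  a_0 = 5
8269 = 2·3921 + 427   →  a_1 = 2
3921 = 9·427 + 78   →  a_2 = 9
427 = 5·78 + 37   →  a_3 = 5
78 = 2·37 + 4   →  a_4 = 2
37 = 9·4 + 1   →  a_5 = 9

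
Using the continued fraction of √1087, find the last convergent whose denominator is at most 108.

1088/33

√1087 = [32; 1, 31, 1, 64, …] (period length 4).
Convergents:
  p_0/q_0 = 32/1
  p_1/q_1 = 33/1
  p_2/q_2 = 1055/32
  p_3/q_3 = 1088/33
  p_4/q_4 = 70687/2144
q_3 = 33 ≤ 108 < 2144 = q_4, so the answer is 1088/33.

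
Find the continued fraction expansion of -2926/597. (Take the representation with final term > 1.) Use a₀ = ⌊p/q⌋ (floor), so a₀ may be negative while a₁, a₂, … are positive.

[-5; 10, 8, 2, 3]

-2926 = -5*597 + 59
597 = 10*59 + 7
59 = 8*7 + 3
7 = 2*3 + 1
3 = 3*1 + 0  (stop)
So -2926/597 = [-5; 10, 8, 2, 3].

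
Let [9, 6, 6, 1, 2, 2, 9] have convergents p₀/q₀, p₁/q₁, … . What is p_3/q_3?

Using pₖ = aₖpₖ₋₁ + pₖ₋₂, qₖ = aₖqₖ₋₁ + qₖ₋₂ (with p₋₁=1, p₋₂=0, q₋₁=0, q₋₂=1):
  k=0: a=9, p=9, q=1
  k=1: a=6, p=55, q=6
  k=2: a=6, p=339, q=37
  k=3: a=1, p=394, q=43

394/43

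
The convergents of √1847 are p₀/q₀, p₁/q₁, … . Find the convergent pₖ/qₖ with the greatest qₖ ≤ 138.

1848/43

√1847 = [42; 1, 41, 1, 84, …] (period length 4).
Convergents:
  p_0/q_0 = 42/1
  p_1/q_1 = 43/1
  p_2/q_2 = 1805/42
  p_3/q_3 = 1848/43
  p_4/q_4 = 157037/3654
q_3 = 43 ≤ 138 < 3654 = q_4, so the answer is 1848/43.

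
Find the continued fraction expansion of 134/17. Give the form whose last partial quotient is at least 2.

134 = 7×17 + 15
17 = 1×15 + 2
15 = 7×2 + 1
2 = 2×1 + 0  (stop)
So 134/17 = [7; 1, 7, 2].

[7; 1, 7, 2]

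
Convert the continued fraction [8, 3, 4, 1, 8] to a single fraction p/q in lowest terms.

1172/141

Fold from the inside: start with 8/1.
  1 + 1/8 = 9/8
  4 + 8/9 = 44/9
  3 + 9/44 = 141/44
  8 + 44/141 = 1172/141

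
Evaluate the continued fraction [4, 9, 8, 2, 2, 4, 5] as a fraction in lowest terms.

36239/8818

Using pₖ = aₖpₖ₋₁ + pₖ₋₂ and qₖ = aₖqₖ₋₁ + qₖ₋₂:
  k=0: a=4, p=4, q=1
  k=1: a=9, p=37, q=9
  k=2: a=8, p=300, q=73
  k=3: a=2, p=637, q=155
  k=4: a=2, p=1574, q=383
  k=5: a=4, p=6933, q=1687
  k=6: a=5, p=36239, q=8818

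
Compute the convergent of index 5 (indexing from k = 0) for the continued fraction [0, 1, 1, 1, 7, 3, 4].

47/72

Using pₖ = aₖpₖ₋₁ + pₖ₋₂, qₖ = aₖqₖ₋₁ + qₖ₋₂ (with p₋₁=1, p₋₂=0, q₋₁=0, q₋₂=1):
  k=0: a=0, p=0, q=1
  k=1: a=1, p=1, q=1
  k=2: a=1, p=1, q=2
  k=3: a=1, p=2, q=3
  k=4: a=7, p=15, q=23
  k=5: a=3, p=47, q=72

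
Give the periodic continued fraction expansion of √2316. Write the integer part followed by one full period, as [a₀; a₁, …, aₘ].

a₀ = ⌊√2316⌋ = 48.
With m₀=0, d₀=1 and mₖ₊₁ = dₖaₖ − mₖ, dₖ₊₁ = (n − mₖ₊₁²)/dₖ, aₖ₊₁ = ⌊(a₀+mₖ₊₁)/dₖ₊₁⌋:
  k=1: m=48, d=12, a=8
  k=2: m=48, d=1, a=96
d=1 and a=2a₀=96 at k=2, so the next step gives (m, d) = (48, 12) again — its k=1 value — and the period has length 2.

[48; 8, 96]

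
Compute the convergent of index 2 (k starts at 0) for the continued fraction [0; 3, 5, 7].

5/16

Using pₖ = aₖpₖ₋₁ + pₖ₋₂, qₖ = aₖqₖ₋₁ + qₖ₋₂ (with p₋₁=1, p₋₂=0, q₋₁=0, q₋₂=1):
  k=0: a=0, p=0, q=1
  k=1: a=3, p=1, q=3
  k=2: a=5, p=5, q=16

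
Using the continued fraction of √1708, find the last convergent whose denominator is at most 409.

√1708 = [41; 3, 20, 3, 82, …] (period length 4).
Convergents:
  p_0/q_0 = 41/1
  p_1/q_1 = 124/3
  p_2/q_2 = 2521/61
  p_3/q_3 = 7687/186
  p_4/q_4 = 632855/15313
q_3 = 186 ≤ 409 < 15313 = q_4, so the answer is 7687/186.

7687/186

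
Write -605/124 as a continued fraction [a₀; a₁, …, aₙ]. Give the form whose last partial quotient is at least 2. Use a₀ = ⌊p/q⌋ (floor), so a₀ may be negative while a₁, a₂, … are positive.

[-5; 8, 3, 1, 3]

-605 = -5·124 + 15
124 = 8·15 + 4
15 = 3·4 + 3
4 = 1·3 + 1
3 = 3·1 + 0  (stop)
So -605/124 = [-5; 8, 3, 1, 3].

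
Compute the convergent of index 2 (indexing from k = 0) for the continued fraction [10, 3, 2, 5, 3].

72/7

Using pₖ = aₖpₖ₋₁ + pₖ₋₂, qₖ = aₖqₖ₋₁ + qₖ₋₂ (with p₋₁=1, p₋₂=0, q₋₁=0, q₋₂=1):
  k=0: a=10, p=10, q=1
  k=1: a=3, p=31, q=3
  k=2: a=2, p=72, q=7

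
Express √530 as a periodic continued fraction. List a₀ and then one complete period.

[23; 46]

a₀ = ⌊√530⌋ = 23.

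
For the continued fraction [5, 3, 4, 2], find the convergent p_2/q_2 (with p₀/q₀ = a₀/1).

69/13

Using pₖ = aₖpₖ₋₁ + pₖ₋₂, qₖ = aₖqₖ₋₁ + qₖ₋₂ (with p₋₁=1, p₋₂=0, q₋₁=0, q₋₂=1):
  k=0: a=5, p=5, q=1
  k=1: a=3, p=16, q=3
  k=2: a=4, p=69, q=13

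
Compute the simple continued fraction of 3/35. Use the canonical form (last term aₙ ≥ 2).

3 = 0*35 + 3
35 = 11*3 + 2
3 = 1*2 + 1
2 = 2*1 + 0  (stop)
So 3/35 = [0; 11, 1, 2].

[0; 11, 1, 2]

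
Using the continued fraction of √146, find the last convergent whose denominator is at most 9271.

√146 = [12; 12, 24, …] (period length 2).
Convergents:
  p_0/q_0 = 12/1
  p_1/q_1 = 145/12
  p_2/q_2 = 3492/289
  p_3/q_3 = 42049/3480
  p_4/q_4 = 1012668/83809
q_3 = 3480 ≤ 9271 < 83809 = q_4, so the answer is 42049/3480.

42049/3480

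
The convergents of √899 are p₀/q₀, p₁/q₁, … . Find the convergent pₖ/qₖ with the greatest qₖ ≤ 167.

√899 = [29; 1, 58, …] (period length 2).
Convergents:
  p_0/q_0 = 29/1
  p_1/q_1 = 30/1
  p_2/q_2 = 1769/59
  p_3/q_3 = 1799/60
  p_4/q_4 = 106111/3539
q_3 = 60 ≤ 167 < 3539 = q_4, so the answer is 1799/60.

1799/60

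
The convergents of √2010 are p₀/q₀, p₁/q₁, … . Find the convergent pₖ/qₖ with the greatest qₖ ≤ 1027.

24165/539

√2010 = [44; 1, 4, 1, 88, …] (period length 4).
Convergents:
  p_0/q_0 = 44/1
  p_1/q_1 = 45/1
  p_2/q_2 = 224/5
  p_3/q_3 = 269/6
  p_4/q_4 = 23896/533
  p_5/q_5 = 24165/539
  p_6/q_6 = 120556/2689
q_5 = 539 ≤ 1027 < 2689 = q_6, so the answer is 24165/539.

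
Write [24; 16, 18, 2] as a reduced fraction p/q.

Using pₖ = aₖpₖ₋₁ + pₖ₋₂ and qₖ = aₖqₖ₋₁ + qₖ₋₂:
  k=0: a=24, p=24, q=1
  k=1: a=16, p=385, q=16
  k=2: a=18, p=6954, q=289
  k=3: a=2, p=14293, q=594

14293/594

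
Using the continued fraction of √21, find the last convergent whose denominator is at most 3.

√21 = [4; 1, 1, 2, 1, 1, 8, …] (period length 6).
Convergents:
  p_0/q_0 = 4/1
  p_1/q_1 = 5/1
  p_2/q_2 = 9/2
  p_3/q_3 = 23/5
q_2 = 2 ≤ 3 < 5 = q_3, so the answer is 9/2.

9/2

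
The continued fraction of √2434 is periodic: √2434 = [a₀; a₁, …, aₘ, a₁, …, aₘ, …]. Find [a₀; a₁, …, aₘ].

[49; 2, 1, 48, 1, 2, 98]

a₀ = ⌊√2434⌋ = 49.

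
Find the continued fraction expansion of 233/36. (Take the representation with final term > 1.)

[6; 2, 8, 2]

233 = 6*36 + 17
36 = 2*17 + 2
17 = 8*2 + 1
2 = 2*1 + 0  (stop)
So 233/36 = [6; 2, 8, 2].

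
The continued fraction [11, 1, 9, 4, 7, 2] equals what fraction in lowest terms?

7558/635

Using pₖ = aₖpₖ₋₁ + pₖ₋₂ and qₖ = aₖqₖ₋₁ + qₖ₋₂:
  k=0: a=11, p=11, q=1
  k=1: a=1, p=12, q=1
  k=2: a=9, p=119, q=10
  k=3: a=4, p=488, q=41
  k=4: a=7, p=3535, q=297
  k=5: a=2, p=7558, q=635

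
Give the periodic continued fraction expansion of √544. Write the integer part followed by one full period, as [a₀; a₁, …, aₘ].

a₀ = ⌊√544⌋ = 23.
With m₀=0, d₀=1 and mₖ₊₁ = dₖaₖ − mₖ, dₖ₊₁ = (n − mₖ₊₁²)/dₖ, aₖ₊₁ = ⌊(a₀+mₖ₊₁)/dₖ₊₁⌋:
  k=1: m=23, d=15, a=3
  k=2: m=22, d=4, a=11
  k=3: m=22, d=15, a=3
  k=4: m=23, d=1, a=46
d=1 and a=2a₀=46 at k=4, so the next step gives (m, d) = (23, 15) again — its k=1 value — and the period has length 4.

[23; 3, 11, 3, 46]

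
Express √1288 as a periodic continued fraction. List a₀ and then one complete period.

[35; 1, 7, 1, 70]

a₀ = ⌊√1288⌋ = 35.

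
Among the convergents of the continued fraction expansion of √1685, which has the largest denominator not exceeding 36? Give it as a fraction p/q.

√1685 = [41; 20, 1, 1, 20, 82, …] (period length 5).
Convergents:
  p_0/q_0 = 41/1
  p_1/q_1 = 821/20
  p_2/q_2 = 862/21
  p_3/q_3 = 1683/41
q_2 = 21 ≤ 36 < 41 = q_3, so the answer is 862/21.

862/21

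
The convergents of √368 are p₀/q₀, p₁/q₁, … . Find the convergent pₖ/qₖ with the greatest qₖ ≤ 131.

1151/60

√368 = [19; 5, 2, 5, 38, …] (period length 4).
Convergents:
  p_0/q_0 = 19/1
  p_1/q_1 = 96/5
  p_2/q_2 = 211/11
  p_3/q_3 = 1151/60
  p_4/q_4 = 43949/2291
q_3 = 60 ≤ 131 < 2291 = q_4, so the answer is 1151/60.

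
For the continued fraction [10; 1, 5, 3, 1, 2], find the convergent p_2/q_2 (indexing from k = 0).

65/6

Using pₖ = aₖpₖ₋₁ + pₖ₋₂, qₖ = aₖqₖ₋₁ + qₖ₋₂ (with p₋₁=1, p₋₂=0, q₋₁=0, q₋₂=1):
  k=0: a=10, p=10, q=1
  k=1: a=1, p=11, q=1
  k=2: a=5, p=65, q=6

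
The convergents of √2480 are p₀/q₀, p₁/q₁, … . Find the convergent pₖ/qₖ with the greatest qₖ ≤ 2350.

√2480 = [49; 1, 3, 1, 98, …] (period length 4).
Convergents:
  p_0/q_0 = 49/1
  p_1/q_1 = 50/1
  p_2/q_2 = 199/4
  p_3/q_3 = 249/5
  p_4/q_4 = 24601/494
  p_5/q_5 = 24850/499
  p_6/q_6 = 99151/1991
  p_7/q_7 = 124001/2490
q_6 = 1991 ≤ 2350 < 2490 = q_7, so the answer is 99151/1991.

99151/1991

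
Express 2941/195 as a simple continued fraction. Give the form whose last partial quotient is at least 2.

2941 = 15*195 + 16
195 = 12*16 + 3
16 = 5*3 + 1
3 = 3*1 + 0  (stop)
So 2941/195 = [15; 12, 5, 3].

[15; 12, 5, 3]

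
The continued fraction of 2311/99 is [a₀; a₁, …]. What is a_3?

2311 = 23·99 + 34   →  a_0 = 23
99 = 2·34 + 31   →  a_1 = 2
34 = 1·31 + 3   →  a_2 = 1
31 = 10·3 + 1   →  a_3 = 10

10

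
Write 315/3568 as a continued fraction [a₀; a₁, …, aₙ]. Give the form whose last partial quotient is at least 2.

315 = 0·3568 + 315
3568 = 11·315 + 103
315 = 3·103 + 6
103 = 17·6 + 1
6 = 6·1 + 0  (stop)
So 315/3568 = [0; 11, 3, 17, 6].

[0; 11, 3, 17, 6]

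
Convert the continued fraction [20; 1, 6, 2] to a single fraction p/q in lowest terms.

Using pₖ = aₖpₖ₋₁ + pₖ₋₂ and qₖ = aₖqₖ₋₁ + qₖ₋₂:
  k=0: a=20, p=20, q=1
  k=1: a=1, p=21, q=1
  k=2: a=6, p=146, q=7
  k=3: a=2, p=313, q=15

313/15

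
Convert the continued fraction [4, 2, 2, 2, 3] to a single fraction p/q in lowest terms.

Fold from the inside: start with 3/1.
  2 + 1/3 = 7/3
  2 + 3/7 = 17/7
  2 + 7/17 = 41/17
  4 + 17/41 = 181/41

181/41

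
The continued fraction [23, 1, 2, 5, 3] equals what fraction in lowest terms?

1208/51

Using pₖ = aₖpₖ₋₁ + pₖ₋₂ and qₖ = aₖqₖ₋₁ + qₖ₋₂:
  k=0: a=23, p=23, q=1
  k=1: a=1, p=24, q=1
  k=2: a=2, p=71, q=3
  k=3: a=5, p=379, q=16
  k=4: a=3, p=1208, q=51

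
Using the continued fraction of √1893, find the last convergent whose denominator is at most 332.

√1893 = [43; 1, 1, 28, 1, 1, 86, …] (period length 6).
Convergents:
  p_0/q_0 = 43/1
  p_1/q_1 = 44/1
  p_2/q_2 = 87/2
  p_3/q_3 = 2480/57
  p_4/q_4 = 2567/59
  p_5/q_5 = 5047/116
  p_6/q_6 = 436609/10035
q_5 = 116 ≤ 332 < 10035 = q_6, so the answer is 5047/116.

5047/116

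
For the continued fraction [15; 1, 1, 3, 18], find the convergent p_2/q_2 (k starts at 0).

Using pₖ = aₖpₖ₋₁ + pₖ₋₂, qₖ = aₖqₖ₋₁ + qₖ₋₂ (with p₋₁=1, p₋₂=0, q₋₁=0, q₋₂=1):
  k=0: a=15, p=15, q=1
  k=1: a=1, p=16, q=1
  k=2: a=1, p=31, q=2

31/2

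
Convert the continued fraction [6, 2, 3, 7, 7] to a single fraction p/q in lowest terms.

Using pₖ = aₖpₖ₋₁ + pₖ₋₂ and qₖ = aₖqₖ₋₁ + qₖ₋₂:
  k=0: a=6, p=6, q=1
  k=1: a=2, p=13, q=2
  k=2: a=3, p=45, q=7
  k=3: a=7, p=328, q=51
  k=4: a=7, p=2341, q=364

2341/364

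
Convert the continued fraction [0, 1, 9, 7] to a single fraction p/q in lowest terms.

Using pₖ = aₖpₖ₋₁ + pₖ₋₂ and qₖ = aₖqₖ₋₁ + qₖ₋₂:
  k=0: a=0, p=0, q=1
  k=1: a=1, p=1, q=1
  k=2: a=9, p=9, q=10
  k=3: a=7, p=64, q=71

64/71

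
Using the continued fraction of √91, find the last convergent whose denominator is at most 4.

√91 = [9; 1, 1, 5, 1, 5, 1, 1, 18, …] (period length 8).
Convergents:
  p_0/q_0 = 9/1
  p_1/q_1 = 10/1
  p_2/q_2 = 19/2
  p_3/q_3 = 105/11
q_2 = 2 ≤ 4 < 11 = q_3, so the answer is 19/2.

19/2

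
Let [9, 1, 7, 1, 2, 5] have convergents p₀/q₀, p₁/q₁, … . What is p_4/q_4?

Using pₖ = aₖpₖ₋₁ + pₖ₋₂, qₖ = aₖqₖ₋₁ + qₖ₋₂ (with p₋₁=1, p₋₂=0, q₋₁=0, q₋₂=1):
  k=0: a=9, p=9, q=1
  k=1: a=1, p=10, q=1
  k=2: a=7, p=79, q=8
  k=3: a=1, p=89, q=9
  k=4: a=2, p=257, q=26

257/26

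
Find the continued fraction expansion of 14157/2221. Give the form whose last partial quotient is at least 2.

[6; 2, 1, 2, 18, 7, 2]

14157 = 6*2221 + 831
2221 = 2*831 + 559
831 = 1*559 + 272
559 = 2*272 + 15
272 = 18*15 + 2
15 = 7*2 + 1
2 = 2*1 + 0  (stop)
So 14157/2221 = [6; 2, 1, 2, 18, 7, 2].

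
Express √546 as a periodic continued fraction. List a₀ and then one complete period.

[23; 2, 1, 2, 1, 2, 46]

a₀ = ⌊√546⌋ = 23.
With m₀=0, d₀=1 and mₖ₊₁ = dₖaₖ − mₖ, dₖ₊₁ = (n − mₖ₊₁²)/dₖ, aₖ₊₁ = ⌊(a₀+mₖ₊₁)/dₖ₊₁⌋:
  k=1: m=23, d=17, a=2
  k=2: m=11, d=25, a=1
  k=3: m=14, d=14, a=2
  k=4: m=14, d=25, a=1
  k=5: m=11, d=17, a=2
  k=6: m=23, d=1, a=46
d=1 and a=2a₀=46 at k=6, so the next step gives (m, d) = (23, 17) again — its k=1 value — and the period has length 6.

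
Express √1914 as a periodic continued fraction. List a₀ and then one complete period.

[43; 1, 2, 1, 86]

a₀ = ⌊√1914⌋ = 43.
With m₀=0, d₀=1 and mₖ₊₁ = dₖaₖ − mₖ, dₖ₊₁ = (n − mₖ₊₁²)/dₖ, aₖ₊₁ = ⌊(a₀+mₖ₊₁)/dₖ₊₁⌋:
  k=1: m=43, d=65, a=1
  k=2: m=22, d=22, a=2
  k=3: m=22, d=65, a=1
  k=4: m=43, d=1, a=86
d=1 and a=2a₀=86 at k=4, so the next step gives (m, d) = (43, 65) again — its k=1 value — and the period has length 4.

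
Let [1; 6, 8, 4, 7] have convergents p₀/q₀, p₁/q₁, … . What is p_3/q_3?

Using pₖ = aₖpₖ₋₁ + pₖ₋₂, qₖ = aₖqₖ₋₁ + qₖ₋₂ (with p₋₁=1, p₋₂=0, q₋₁=0, q₋₂=1):
  k=0: a=1, p=1, q=1
  k=1: a=6, p=7, q=6
  k=2: a=8, p=57, q=49
  k=3: a=4, p=235, q=202

235/202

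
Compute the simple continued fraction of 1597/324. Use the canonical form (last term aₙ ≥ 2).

[4; 1, 13, 11, 2]

1597 = 4×324 + 301
324 = 1×301 + 23
301 = 13×23 + 2
23 = 11×2 + 1
2 = 2×1 + 0  (stop)
So 1597/324 = [4; 1, 13, 11, 2].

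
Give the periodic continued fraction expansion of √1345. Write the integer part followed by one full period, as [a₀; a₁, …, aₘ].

a₀ = ⌊√1345⌋ = 36.
With m₀=0, d₀=1 and mₖ₊₁ = dₖaₖ − mₖ, dₖ₊₁ = (n − mₖ₊₁²)/dₖ, aₖ₊₁ = ⌊(a₀+mₖ₊₁)/dₖ₊₁⌋:
  k=1: m=36, d=49, a=1
  k=2: m=13, d=24, a=2
  k=3: m=35, d=5, a=14
  k=4: m=35, d=24, a=2
  k=5: m=13, d=49, a=1
  k=6: m=36, d=1, a=72
d=1 and a=2a₀=72 at k=6, so the next step gives (m, d) = (36, 49) again — its k=1 value — and the period has length 6.

[36; 1, 2, 14, 2, 1, 72]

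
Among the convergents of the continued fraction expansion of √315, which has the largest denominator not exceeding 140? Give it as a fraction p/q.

√315 = [17; 1, 2, 1, 34, …] (period length 4).
Convergents:
  p_0/q_0 = 17/1
  p_1/q_1 = 18/1
  p_2/q_2 = 53/3
  p_3/q_3 = 71/4
  p_4/q_4 = 2467/139
  p_5/q_5 = 2538/143
q_4 = 139 ≤ 140 < 143 = q_5, so the answer is 2467/139.

2467/139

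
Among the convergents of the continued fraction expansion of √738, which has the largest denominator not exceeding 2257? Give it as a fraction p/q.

53137/1956

√738 = [27; 6, 54, …] (period length 2).
Convergents:
  p_0/q_0 = 27/1
  p_1/q_1 = 163/6
  p_2/q_2 = 8829/325
  p_3/q_3 = 53137/1956
  p_4/q_4 = 2878227/105949
q_3 = 1956 ≤ 2257 < 105949 = q_4, so the answer is 53137/1956.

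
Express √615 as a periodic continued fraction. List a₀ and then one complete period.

[24; 1, 3, 1, 48]

a₀ = ⌊√615⌋ = 24.
With m₀=0, d₀=1 and mₖ₊₁ = dₖaₖ − mₖ, dₖ₊₁ = (n − mₖ₊₁²)/dₖ, aₖ₊₁ = ⌊(a₀+mₖ₊₁)/dₖ₊₁⌋:
  k=1: m=24, d=39, a=1
  k=2: m=15, d=10, a=3
  k=3: m=15, d=39, a=1
  k=4: m=24, d=1, a=48
d=1 and a=2a₀=48 at k=4, so the next step gives (m, d) = (24, 39) again — its k=1 value — and the period has length 4.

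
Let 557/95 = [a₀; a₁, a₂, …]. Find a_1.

1

557 = 5·95 + 82   →  a_0 = 5
95 = 1·82 + 13   →  a_1 = 1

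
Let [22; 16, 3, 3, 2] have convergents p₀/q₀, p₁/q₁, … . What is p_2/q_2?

Using pₖ = aₖpₖ₋₁ + pₖ₋₂, qₖ = aₖqₖ₋₁ + qₖ₋₂ (with p₋₁=1, p₋₂=0, q₋₁=0, q₋₂=1):
  k=0: a=22, p=22, q=1
  k=1: a=16, p=353, q=16
  k=2: a=3, p=1081, q=49

1081/49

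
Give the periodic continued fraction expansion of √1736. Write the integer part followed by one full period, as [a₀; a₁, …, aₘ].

a₀ = ⌊√1736⌋ = 41.
With m₀=0, d₀=1 and mₖ₊₁ = dₖaₖ − mₖ, dₖ₊₁ = (n − mₖ₊₁²)/dₖ, aₖ₊₁ = ⌊(a₀+mₖ₊₁)/dₖ₊₁⌋:
  k=1: m=41, d=55, a=1
  k=2: m=14, d=28, a=1
  k=3: m=14, d=55, a=1
  k=4: m=41, d=1, a=82
d=1 and a=2a₀=82 at k=4, so the next step gives (m, d) = (41, 55) again — its k=1 value — and the period has length 4.

[41; 1, 1, 1, 82]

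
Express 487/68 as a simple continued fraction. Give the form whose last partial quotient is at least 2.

487 = 7·68 + 11
68 = 6·11 + 2
11 = 5·2 + 1
2 = 2·1 + 0  (stop)
So 487/68 = [7; 6, 5, 2].

[7; 6, 5, 2]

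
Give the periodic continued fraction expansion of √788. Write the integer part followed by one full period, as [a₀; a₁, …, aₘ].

a₀ = ⌊√788⌋ = 28.
With m₀=0, d₀=1 and mₖ₊₁ = dₖaₖ − mₖ, dₖ₊₁ = (n − mₖ₊₁²)/dₖ, aₖ₊₁ = ⌊(a₀+mₖ₊₁)/dₖ₊₁⌋:
  k=1: m=28, d=4, a=14
  k=2: m=28, d=1, a=56
d=1 and a=2a₀=56 at k=2, so the next step gives (m, d) = (28, 4) again — its k=1 value — and the period has length 2.

[28; 14, 56]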